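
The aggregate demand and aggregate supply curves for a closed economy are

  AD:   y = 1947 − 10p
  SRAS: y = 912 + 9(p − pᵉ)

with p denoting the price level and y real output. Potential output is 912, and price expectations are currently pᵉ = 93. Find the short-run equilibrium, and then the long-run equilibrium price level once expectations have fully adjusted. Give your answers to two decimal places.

Short run: with pᵉ = 93, SRAS is y = 75 + 9p. Setting AD = SRAS gives 1872 = 19p, so p = 98.53 and y = 1947 − 10p = 961.74.
Output 961.74 is above potential 912, so over time expected prices rise and SRAS shifts left until y returns to 912.
Long run: y = 912 on the AD curve gives 912 = 1947 − 10p, so p = 103.50.

Short run: p = 98.53, y = 961.74. Long run: p = 103.50.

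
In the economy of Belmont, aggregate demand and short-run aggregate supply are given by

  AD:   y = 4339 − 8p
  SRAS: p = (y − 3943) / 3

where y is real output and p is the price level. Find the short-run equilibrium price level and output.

p = 36, y = 4051

Rearrange SRAS to y = 3943 + 3p.
Set AD = SRAS: 4339 − 8p = 3943 + 3p, so 396 = 11p and p = 36.
Then y = 4339 − 8·36 = 4051.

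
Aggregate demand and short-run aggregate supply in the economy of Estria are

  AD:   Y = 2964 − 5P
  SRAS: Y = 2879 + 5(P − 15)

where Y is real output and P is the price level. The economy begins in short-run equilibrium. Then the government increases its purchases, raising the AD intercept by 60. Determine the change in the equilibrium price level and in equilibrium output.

This is a positive demand shock: AD shifts right.
New AD: Y = 3024 − 5P.
SRAS can be written Y = 2804 + 5P.
Set AD = SRAS: 3024 − 5P = 2804 + 5P, so 220 = 10P and P = 22.
Y = 3024 − 5·22 = 2914.
Initially P = 16, Y = 2884, so ΔP = +6 and ΔY = +30.

ΔP = +6, ΔY = +30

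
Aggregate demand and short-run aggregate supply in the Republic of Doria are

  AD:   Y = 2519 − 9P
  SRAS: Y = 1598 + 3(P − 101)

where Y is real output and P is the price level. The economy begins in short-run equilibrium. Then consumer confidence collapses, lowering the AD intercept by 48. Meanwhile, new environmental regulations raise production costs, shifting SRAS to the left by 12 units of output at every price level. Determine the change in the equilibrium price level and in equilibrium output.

ΔP = -3, ΔY = -21

After both shocks: AD is Y = 2471 − 9P and SRAS is Y = 1283 + 3P.
Setting them equal: 1188 = 12P, so P = 99.
Y = 2471 − 9·99 = 1580.
Initially P = 102, Y = 1601, so ΔP = -3 and ΔY = -21.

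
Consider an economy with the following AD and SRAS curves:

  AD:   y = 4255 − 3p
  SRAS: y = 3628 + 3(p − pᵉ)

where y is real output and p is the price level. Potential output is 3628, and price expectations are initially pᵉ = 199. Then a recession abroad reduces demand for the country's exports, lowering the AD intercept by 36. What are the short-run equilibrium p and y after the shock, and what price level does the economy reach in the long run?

AD shifts left: new AD is y = 4219 − 3p. With pᵉ = 199, SRAS is y = 3031 + 3p.
Short run: 4219 − 3p = 3031 + 3p gives 1188 = 6p, so p = 198 and y = 4219 − 3·198 = 3625.
y = 3625 is below potential 3628; expectations adjust and SRAS shifts right until y = 3628.
Long run: on the new AD curve, 3628 = 4219 − 3p gives p = 197.

Short run: p = 198, y = 3625. Long run: p = 197.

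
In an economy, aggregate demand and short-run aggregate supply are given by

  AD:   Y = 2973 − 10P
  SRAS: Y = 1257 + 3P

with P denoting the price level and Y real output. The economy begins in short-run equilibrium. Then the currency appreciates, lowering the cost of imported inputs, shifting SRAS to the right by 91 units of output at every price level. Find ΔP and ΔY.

ΔP = -7, ΔY = +70

This is a positive supply shock: SRAS shifts right.
New SRAS: Y = 1348 + 3P.
Set AD = SRAS: 2973 − 10P = 1348 + 3P, so 1625 = 13P and P = 125.
Y = 2973 − 10·125 = 1723.
Initially P = 132, Y = 1653, so ΔP = -7 and ΔY = +70.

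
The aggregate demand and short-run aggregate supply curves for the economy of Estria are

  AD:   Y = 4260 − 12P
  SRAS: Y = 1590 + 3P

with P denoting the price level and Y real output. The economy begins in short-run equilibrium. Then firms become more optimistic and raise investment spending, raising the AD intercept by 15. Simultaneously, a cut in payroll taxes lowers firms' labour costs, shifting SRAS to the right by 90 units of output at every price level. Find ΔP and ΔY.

After both shocks: AD is Y = 4275 − 12P and SRAS is Y = 1680 + 3P.
Setting them equal: 2595 = 15P, so P = 173.
Y = 4275 − 12·173 = 2199.
Initially P = 178, Y = 2124, so ΔP = -5 and ΔY = +75.

ΔP = -5, ΔY = +75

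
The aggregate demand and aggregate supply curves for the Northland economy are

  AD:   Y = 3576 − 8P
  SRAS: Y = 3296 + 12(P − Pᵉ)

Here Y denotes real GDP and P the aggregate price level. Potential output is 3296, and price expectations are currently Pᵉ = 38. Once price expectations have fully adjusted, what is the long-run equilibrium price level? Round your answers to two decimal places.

Short run: with Pᵉ = 38, SRAS is Y = 2840 + 12P. Setting AD = SRAS gives 736 = 20P, so P = 36.80 and Y = 3576 − 8P = 3281.60.
Output 3281.60 is below potential 3296, so over time expected prices fall and SRAS shifts right until Y returns to 3296.
Long run: Y = 3296 on the AD curve gives 3296 = 3576 − 8P, so P = 35.00.

Long-run P = 35.00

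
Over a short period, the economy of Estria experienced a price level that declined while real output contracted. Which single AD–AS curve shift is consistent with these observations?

P fell and Y fell. An AD shift moves P and Y in the same direction; an SRAS shift moves them in opposite directions.
Here P and Y moved in the same direction, so the AD curve shifted.
Since Y fell, AD shifted left.

AD shifted left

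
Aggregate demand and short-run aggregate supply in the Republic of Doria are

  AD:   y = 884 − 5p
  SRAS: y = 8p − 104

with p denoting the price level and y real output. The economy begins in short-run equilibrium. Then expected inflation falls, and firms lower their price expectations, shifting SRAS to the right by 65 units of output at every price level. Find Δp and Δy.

Δp = -5, Δy = +25

This is a positive supply shock: SRAS shifts right.
New SRAS: y = 8p − 39.
Set AD = SRAS: 884 − 5p = 8p − 39, so 923 = 13p and p = 71.
y = 884 − 5·71 = 529.
Initially p = 76, y = 504, so Δp = -5 and Δy = +25.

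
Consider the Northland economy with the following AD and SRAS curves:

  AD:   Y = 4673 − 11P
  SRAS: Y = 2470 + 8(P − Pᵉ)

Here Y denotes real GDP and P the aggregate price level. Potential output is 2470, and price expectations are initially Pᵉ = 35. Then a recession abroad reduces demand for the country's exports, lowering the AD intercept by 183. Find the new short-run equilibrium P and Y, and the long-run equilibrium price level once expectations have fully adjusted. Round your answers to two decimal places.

AD shifts left: new AD is Y = 4490 − 11P. With Pᵉ = 35, SRAS is Y = 2190 + 8P.
Short run: 4490 − 11P = 2190 + 8P gives 2300 = 19P, so P = 121.05 and Y = 4490 − 11P = 3158.42.
Y = 3158.42 is above potential 2470; expectations adjust and SRAS shifts left until Y = 2470.
Long run: on the new AD curve, 2470 = 4490 − 11P gives P = 183.64.

Short run: P = 121.05, Y = 3158.42. Long run: P = 183.64.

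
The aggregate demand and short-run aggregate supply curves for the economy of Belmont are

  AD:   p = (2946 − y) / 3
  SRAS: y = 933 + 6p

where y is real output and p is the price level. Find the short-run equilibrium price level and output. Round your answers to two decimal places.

Rearrange AD to y = 2946 − 3p.
Set AD = SRAS: 2946 − 3p = 933 + 6p, so 2013 = 9p and p = 223.67.
Substituting into AD, y = 2946 − 3p = 2275.00.

p = 223.67, y = 2275.00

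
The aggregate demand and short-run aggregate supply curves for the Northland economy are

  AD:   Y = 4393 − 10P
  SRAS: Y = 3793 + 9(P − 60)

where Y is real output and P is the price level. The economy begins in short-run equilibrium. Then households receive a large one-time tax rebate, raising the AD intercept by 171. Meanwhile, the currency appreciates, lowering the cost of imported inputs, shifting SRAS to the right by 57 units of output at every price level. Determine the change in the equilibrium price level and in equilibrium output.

After both shocks: AD is Y = 4564 − 10P and SRAS is Y = 3310 + 9P.
Setting them equal: 1254 = 19P, so P = 66.
Y = 4564 − 10·66 = 3904.
Initially P = 60, Y = 3793, so ΔP = +6 and ΔY = +111.

ΔP = +6, ΔY = +111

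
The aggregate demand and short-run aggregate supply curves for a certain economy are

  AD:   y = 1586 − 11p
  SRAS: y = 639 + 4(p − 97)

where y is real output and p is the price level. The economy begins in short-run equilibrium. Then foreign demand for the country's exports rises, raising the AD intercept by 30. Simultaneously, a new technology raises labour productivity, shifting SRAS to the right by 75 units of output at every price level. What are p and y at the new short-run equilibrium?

p = 86, y = 670

After both shocks: AD is y = 1616 − 11p and SRAS is y = 326 + 4p.
Setting them equal: 1290 = 15p, so p = 86.
y = 1616 − 11·86 = 670.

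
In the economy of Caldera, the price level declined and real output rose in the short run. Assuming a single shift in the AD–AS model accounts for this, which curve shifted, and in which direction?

SRAS shifted right

P fell and Y rose. An AD shift moves P and Y in the same direction; an SRAS shift moves them in opposite directions.
Here P and Y moved in opposite directions, so the SRAS curve shifted.
Since Y rose, SRAS shifted right.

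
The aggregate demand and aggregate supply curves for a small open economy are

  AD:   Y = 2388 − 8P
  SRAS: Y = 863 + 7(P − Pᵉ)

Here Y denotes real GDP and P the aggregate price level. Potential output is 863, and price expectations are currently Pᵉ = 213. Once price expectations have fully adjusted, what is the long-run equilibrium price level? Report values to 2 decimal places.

Short run: with Pᵉ = 213, SRAS is Y = 7P − 628. Setting AD = SRAS gives 3016 = 15P, so P = 201.07 and Y = 2388 − 8P = 779.47.
Output 779.47 is below potential 863, so over time expected prices fall and SRAS shifts right until Y returns to 863.
Long run: Y = 863 on the AD curve gives 863 = 2388 − 8P, so P = 190.63.

Long-run P = 190.63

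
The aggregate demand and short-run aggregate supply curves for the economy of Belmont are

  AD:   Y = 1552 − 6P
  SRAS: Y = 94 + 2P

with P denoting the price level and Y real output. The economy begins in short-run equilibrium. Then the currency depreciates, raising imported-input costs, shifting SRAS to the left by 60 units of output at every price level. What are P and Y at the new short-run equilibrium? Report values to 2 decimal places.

This is a negative supply shock: SRAS shifts left.
New SRAS: Y = 34 + 2P.
Set AD = SRAS: 1552 − 6P = 34 + 2P, so 1518 = 8P and P = 189.75.
Substituting into AD, Y = 413.50.

P = 189.75, Y = 413.50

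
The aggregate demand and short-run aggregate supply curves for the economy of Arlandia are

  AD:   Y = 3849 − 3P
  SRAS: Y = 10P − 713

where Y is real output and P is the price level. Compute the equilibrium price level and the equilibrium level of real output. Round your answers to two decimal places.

Set AD = SRAS: 3849 − 3P = 10P − 713, so 4562 = 13P and P = 350.92.
Substituting into AD, Y = 3849 − 3P = 2796.23.

P = 350.92, Y = 2796.23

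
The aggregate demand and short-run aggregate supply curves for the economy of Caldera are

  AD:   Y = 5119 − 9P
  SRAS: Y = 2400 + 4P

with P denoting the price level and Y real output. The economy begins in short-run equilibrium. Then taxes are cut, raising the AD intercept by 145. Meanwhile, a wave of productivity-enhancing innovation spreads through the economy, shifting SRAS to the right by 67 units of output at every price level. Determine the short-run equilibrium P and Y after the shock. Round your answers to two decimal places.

P = 215.15, Y = 3327.62

After both shocks: AD is Y = 5264 − 9P and SRAS is Y = 2467 + 4P.
Setting them equal: 2797 = 13P, so P = 215.15.
Substituting into AD, Y = 3327.62.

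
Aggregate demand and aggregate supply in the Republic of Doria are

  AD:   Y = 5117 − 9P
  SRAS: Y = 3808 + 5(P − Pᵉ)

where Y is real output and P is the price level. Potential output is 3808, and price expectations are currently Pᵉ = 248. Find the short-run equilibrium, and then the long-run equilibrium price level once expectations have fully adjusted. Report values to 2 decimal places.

Short run: with Pᵉ = 248, SRAS is Y = 2568 + 5P. Setting AD = SRAS gives 2549 = 14P, so P = 182.07 and Y = 5117 − 9P = 3478.36.
Output 3478.36 is below potential 3808, so over time expected prices fall and SRAS shifts right until Y returns to 3808.
Long run: Y = 3808 on the AD curve gives 3808 = 5117 − 9P, so P = 145.44.

Short run: P = 182.07, Y = 3478.36. Long run: P = 145.44.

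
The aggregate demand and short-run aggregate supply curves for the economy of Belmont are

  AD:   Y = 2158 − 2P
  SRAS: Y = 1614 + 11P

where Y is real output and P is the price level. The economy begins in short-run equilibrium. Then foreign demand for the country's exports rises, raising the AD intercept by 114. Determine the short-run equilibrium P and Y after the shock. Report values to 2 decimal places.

P = 50.62, Y = 2170.77

This is a positive demand shock: AD shifts right.
New AD: Y = 2272 − 2P.
Set AD = SRAS: 2272 − 2P = 1614 + 11P, so 658 = 13P and P = 50.62.
Substituting into AD, Y = 2170.77.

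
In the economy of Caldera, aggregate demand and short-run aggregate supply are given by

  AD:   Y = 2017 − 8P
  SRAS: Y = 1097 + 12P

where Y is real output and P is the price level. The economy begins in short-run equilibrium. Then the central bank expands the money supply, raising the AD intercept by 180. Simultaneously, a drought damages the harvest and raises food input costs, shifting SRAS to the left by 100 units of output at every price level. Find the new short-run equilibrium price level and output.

P = 60, Y = 1717

After both shocks: AD is Y = 2197 − 8P and SRAS is Y = 997 + 12P.
Setting them equal: 1200 = 20P, so P = 60.
Y = 2197 − 8·60 = 1717.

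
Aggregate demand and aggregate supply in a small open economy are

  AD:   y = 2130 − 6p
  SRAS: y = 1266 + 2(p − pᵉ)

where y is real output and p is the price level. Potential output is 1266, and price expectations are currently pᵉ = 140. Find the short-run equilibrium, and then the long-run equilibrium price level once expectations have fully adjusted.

Short run: p = 143, y = 1272. Long run: p = 144.

Short run: with pᵉ = 140, SRAS is y = 986 + 2p. Setting AD = SRAS gives 1144 = 8p, so p = 143 and y = 2130 − 6·143 = 1272.
Output 1272 is above potential 1266, so over time expected prices rise and SRAS shifts left until y returns to 1266.
Long run: y = 1266 on the AD curve gives 1266 = 2130 − 6p, so p = 144.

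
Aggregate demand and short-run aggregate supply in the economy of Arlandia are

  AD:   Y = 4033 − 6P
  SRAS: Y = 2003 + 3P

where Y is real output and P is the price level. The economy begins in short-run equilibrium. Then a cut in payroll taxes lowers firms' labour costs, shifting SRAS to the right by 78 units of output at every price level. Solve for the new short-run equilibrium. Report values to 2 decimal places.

This is a positive supply shock: SRAS shifts right.
New SRAS: Y = 2081 + 3P.
Set AD = SRAS: 4033 − 6P = 2081 + 3P, so 1952 = 9P and P = 216.89.
Substituting into AD, Y = 2731.67.

P = 216.89, Y = 2731.67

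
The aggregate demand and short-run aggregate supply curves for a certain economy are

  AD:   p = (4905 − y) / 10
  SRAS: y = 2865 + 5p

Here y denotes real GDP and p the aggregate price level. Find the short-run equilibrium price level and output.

Rearrange AD to y = 4905 − 10p.
Set AD = SRAS: 4905 − 10p = 2865 + 5p, so 2040 = 15p and p = 136.
Then y = 4905 − 10·136 = 3545.

p = 136, y = 3545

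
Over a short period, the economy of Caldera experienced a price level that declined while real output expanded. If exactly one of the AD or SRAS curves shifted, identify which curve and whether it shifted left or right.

P fell and Y rose. An AD shift moves P and Y in the same direction; an SRAS shift moves them in opposite directions.
Here P and Y moved in opposite directions, so the SRAS curve shifted.
Since Y rose, SRAS shifted right.

SRAS shifted right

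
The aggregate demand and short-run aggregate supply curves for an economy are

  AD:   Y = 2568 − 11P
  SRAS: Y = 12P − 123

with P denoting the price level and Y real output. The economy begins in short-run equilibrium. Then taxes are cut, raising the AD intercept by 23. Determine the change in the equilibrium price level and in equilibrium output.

This is a positive demand shock: AD shifts right.
New AD: Y = 2591 − 11P.
Set AD = SRAS: 2591 − 11P = 12P − 123, so 2714 = 23P and P = 118.
Y = 2591 − 11·118 = 1293.
Initially P = 117, Y = 1281, so ΔP = +1 and ΔY = +12.

ΔP = +1, ΔY = +12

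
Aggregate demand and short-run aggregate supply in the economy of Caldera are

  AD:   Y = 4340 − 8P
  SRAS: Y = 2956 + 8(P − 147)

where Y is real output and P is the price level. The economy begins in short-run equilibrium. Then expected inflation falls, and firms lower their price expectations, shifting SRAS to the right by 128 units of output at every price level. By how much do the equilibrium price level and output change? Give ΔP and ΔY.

This is a positive supply shock: SRAS shifts right.
New SRAS: Y = 1908 + 8P.
Set AD = SRAS: 4340 − 8P = 1908 + 8P, so 2432 = 16P and P = 152.
Y = 4340 − 8·152 = 3124.
Initially P = 160, Y = 3060, so ΔP = -8 and ΔY = +64.

ΔP = -8, ΔY = +64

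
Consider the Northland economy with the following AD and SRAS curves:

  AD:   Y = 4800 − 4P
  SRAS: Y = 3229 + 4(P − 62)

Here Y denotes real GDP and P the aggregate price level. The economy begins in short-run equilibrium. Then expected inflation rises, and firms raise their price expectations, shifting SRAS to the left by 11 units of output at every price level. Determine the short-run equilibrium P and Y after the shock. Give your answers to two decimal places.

P = 228.75, Y = 3885.00

This is a negative supply shock: SRAS shifts left.
New SRAS: Y = 2970 + 4P.
Set AD = SRAS: 4800 − 4P = 2970 + 4P, so 1830 = 8P and P = 228.75.
Substituting into AD, Y = 3885.00.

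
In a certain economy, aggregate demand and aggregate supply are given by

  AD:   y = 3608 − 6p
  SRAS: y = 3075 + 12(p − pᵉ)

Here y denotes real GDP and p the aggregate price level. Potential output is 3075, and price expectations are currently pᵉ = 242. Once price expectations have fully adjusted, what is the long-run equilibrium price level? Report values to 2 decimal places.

Short run: with pᵉ = 242, SRAS is y = 171 + 12p. Setting AD = SRAS gives 3437 = 18p, so p = 190.94 and y = 3608 − 6p = 2462.33.
Output 2462.33 is below potential 3075, so over time expected prices fall and SRAS shifts right until y returns to 3075.
Long run: y = 3075 on the AD curve gives 3075 = 3608 − 6p, so p = 88.83.

Long-run p = 88.83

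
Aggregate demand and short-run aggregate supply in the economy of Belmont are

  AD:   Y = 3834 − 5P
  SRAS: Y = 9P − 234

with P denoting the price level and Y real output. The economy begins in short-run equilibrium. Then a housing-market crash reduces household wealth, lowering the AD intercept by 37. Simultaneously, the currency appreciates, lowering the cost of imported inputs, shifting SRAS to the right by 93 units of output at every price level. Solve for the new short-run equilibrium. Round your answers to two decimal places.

P = 281.29, Y = 2390.57

After both shocks: AD is Y = 3797 − 5P and SRAS is Y = 9P − 141.
Setting them equal: 3938 = 14P, so P = 281.29.
Substituting into AD, Y = 2390.57.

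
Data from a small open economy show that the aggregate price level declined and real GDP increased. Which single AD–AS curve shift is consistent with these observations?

P fell and Y rose. An AD shift moves P and Y in the same direction; an SRAS shift moves them in opposite directions.
Here P and Y moved in opposite directions, so the SRAS curve shifted.
Since Y rose, SRAS shifted right.

SRAS shifted right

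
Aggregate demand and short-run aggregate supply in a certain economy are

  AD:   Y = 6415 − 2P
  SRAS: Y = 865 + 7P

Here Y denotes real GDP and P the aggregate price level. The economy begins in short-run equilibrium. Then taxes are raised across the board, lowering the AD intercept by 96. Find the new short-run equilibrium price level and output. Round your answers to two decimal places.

P = 606.00, Y = 5107.00

This is a negative demand shock: AD shifts left.
New AD: Y = 6319 − 2P.
Set AD = SRAS: 6319 − 2P = 865 + 7P, so 5454 = 9P and P = 606.00.
Substituting into AD, Y = 5107.00.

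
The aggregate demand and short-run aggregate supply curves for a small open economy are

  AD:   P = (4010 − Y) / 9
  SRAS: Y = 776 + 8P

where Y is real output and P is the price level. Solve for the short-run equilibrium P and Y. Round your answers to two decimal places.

P = 190.24, Y = 2297.88

Rearrange AD to Y = 4010 − 9P.
Set AD = SRAS: 4010 − 9P = 776 + 8P, so 3234 = 17P and P = 190.24.
Substituting into AD, Y = 4010 − 9P = 2297.88.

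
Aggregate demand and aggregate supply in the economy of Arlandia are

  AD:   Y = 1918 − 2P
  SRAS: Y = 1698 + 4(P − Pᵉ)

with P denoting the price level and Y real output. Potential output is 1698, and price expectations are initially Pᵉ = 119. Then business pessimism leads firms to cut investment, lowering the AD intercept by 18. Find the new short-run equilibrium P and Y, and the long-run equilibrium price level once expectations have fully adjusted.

Short run: P = 113, Y = 1674. Long run: P = 101.

AD shifts left: new AD is Y = 1900 − 2P. With Pᵉ = 119, SRAS is Y = 1222 + 4P.
Short run: 1900 − 2P = 1222 + 4P gives 678 = 6P, so P = 113 and Y = 1900 − 2·113 = 1674.
Y = 1674 is below potential 1698; expectations adjust and SRAS shifts right until Y = 1698.
Long run: on the new AD curve, 1698 = 1900 − 2P gives P = 101.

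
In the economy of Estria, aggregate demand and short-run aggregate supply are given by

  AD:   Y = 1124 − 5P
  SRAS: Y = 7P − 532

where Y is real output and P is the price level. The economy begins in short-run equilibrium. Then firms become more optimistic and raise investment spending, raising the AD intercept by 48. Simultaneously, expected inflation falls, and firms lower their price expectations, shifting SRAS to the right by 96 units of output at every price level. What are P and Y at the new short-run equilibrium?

P = 134, Y = 502

After both shocks: AD is Y = 1172 − 5P and SRAS is Y = 7P − 436.
Setting them equal: 1608 = 12P, so P = 134.
Y = 1172 − 5·134 = 502.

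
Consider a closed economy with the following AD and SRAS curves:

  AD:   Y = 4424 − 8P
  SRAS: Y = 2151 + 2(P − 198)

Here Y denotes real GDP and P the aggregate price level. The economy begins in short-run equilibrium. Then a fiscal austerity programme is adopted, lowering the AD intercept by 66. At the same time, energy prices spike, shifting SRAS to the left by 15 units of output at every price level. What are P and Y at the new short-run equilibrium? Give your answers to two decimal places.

After both shocks: AD is Y = 4358 − 8P and SRAS is Y = 1740 + 2P.
Setting them equal: 2618 = 10P, so P = 261.80.
Substituting into AD, Y = 2263.60.

P = 261.80, Y = 2263.60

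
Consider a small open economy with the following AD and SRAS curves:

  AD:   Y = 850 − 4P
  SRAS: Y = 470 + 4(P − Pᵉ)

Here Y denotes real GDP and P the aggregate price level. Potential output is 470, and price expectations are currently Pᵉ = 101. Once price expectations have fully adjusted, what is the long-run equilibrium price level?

Short run: with Pᵉ = 101, SRAS is Y = 66 + 4P. Setting AD = SRAS gives 784 = 8P, so P = 98 and Y = 850 − 4·98 = 458.
Output 458 is below potential 470, so over time expected prices fall and SRAS shifts right until Y returns to 470.
Long run: Y = 470 on the AD curve gives 470 = 850 − 4P, so P = 95.

Long-run P = 95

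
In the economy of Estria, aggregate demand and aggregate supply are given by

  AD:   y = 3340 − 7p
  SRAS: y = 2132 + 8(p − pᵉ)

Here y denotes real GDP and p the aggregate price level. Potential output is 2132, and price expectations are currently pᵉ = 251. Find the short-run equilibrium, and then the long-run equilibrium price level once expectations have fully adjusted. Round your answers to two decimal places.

Short run: p = 214.40, y = 1839.20. Long run: p = 172.57.

Short run: with pᵉ = 251, SRAS is y = 124 + 8p. Setting AD = SRAS gives 3216 = 15p, so p = 214.40 and y = 3340 − 7p = 1839.20.
Output 1839.20 is below potential 2132, so over time expected prices fall and SRAS shifts right until y returns to 2132.
Long run: y = 2132 on the AD curve gives 2132 = 3340 − 7p, so p = 172.57.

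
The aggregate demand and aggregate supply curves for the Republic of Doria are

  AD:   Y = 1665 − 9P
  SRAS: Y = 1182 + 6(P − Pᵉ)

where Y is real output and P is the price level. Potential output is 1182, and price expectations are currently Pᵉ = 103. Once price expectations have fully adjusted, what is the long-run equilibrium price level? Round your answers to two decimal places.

Short run: with Pᵉ = 103, SRAS is Y = 564 + 6P. Setting AD = SRAS gives 1101 = 15P, so P = 73.40 and Y = 1665 − 9P = 1004.40.
Output 1004.40 is below potential 1182, so over time expected prices fall and SRAS shifts right until Y returns to 1182.
Long run: Y = 1182 on the AD curve gives 1182 = 1665 − 9P, so P = 53.67.

Long-run P = 53.67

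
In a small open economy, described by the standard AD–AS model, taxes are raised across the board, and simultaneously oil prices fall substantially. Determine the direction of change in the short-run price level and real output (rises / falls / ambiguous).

The first event is a negative demand shock: AD shifts left, which by itself pushes P down and Y down.
The second is a favourable supply shock: SRAS shifts right, which by itself pushes P down and Y up.
Both shocks push P down, so P falls. The two shocks push Y in opposite directions, so the effect on Y is ambiguous.

Price level: falls; output: ambiguous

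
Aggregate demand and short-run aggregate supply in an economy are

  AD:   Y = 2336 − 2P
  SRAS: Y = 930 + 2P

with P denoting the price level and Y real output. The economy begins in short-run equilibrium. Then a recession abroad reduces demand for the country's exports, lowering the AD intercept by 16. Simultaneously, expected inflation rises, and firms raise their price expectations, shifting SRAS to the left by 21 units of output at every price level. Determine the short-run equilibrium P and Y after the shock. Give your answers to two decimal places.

P = 352.75, Y = 1614.50

After both shocks: AD is Y = 2320 − 2P and SRAS is Y = 909 + 2P.
Setting them equal: 1411 = 4P, so P = 352.75.
Substituting into AD, Y = 1614.50.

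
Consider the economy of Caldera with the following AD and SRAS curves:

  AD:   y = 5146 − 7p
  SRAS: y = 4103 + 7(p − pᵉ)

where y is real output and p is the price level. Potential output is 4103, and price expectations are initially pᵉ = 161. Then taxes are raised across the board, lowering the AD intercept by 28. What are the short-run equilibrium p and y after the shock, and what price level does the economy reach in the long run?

AD shifts left: new AD is y = 5118 − 7p. With pᵉ = 161, SRAS is y = 2976 + 7p.
Short run: 5118 − 7p = 2976 + 7p gives 2142 = 14p, so p = 153 and y = 5118 − 7·153 = 4047.
y = 4047 is below potential 4103; expectations adjust and SRAS shifts right until y = 4103.
Long run: on the new AD curve, 4103 = 5118 − 7p gives p = 145.

Short run: p = 153, y = 4047. Long run: p = 145.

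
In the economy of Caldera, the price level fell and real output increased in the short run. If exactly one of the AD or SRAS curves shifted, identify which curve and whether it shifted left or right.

SRAS shifted right

P fell and Y rose. An AD shift moves P and Y in the same direction; an SRAS shift moves them in opposite directions.
Here P and Y moved in opposite directions, so the SRAS curve shifted.
Since Y rose, SRAS shifted right.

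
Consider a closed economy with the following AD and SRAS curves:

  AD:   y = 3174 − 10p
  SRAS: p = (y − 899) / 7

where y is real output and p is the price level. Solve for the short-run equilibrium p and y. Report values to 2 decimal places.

Rearrange SRAS to y = 899 + 7p.
Set AD = SRAS: 3174 − 10p = 899 + 7p, so 2275 = 17p and p = 133.82.
Substituting into AD, y = 3174 − 10p = 1835.76.

p = 133.82, y = 1835.76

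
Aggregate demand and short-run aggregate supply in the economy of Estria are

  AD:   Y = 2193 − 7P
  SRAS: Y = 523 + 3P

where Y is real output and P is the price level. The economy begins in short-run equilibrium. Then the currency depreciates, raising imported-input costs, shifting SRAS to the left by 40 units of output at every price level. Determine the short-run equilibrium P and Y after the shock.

This is a negative supply shock: SRAS shifts left.
New SRAS: Y = 483 + 3P.
Set AD = SRAS: 2193 − 7P = 483 + 3P, so 1710 = 10P and P = 171.
Y = 2193 − 7·171 = 996.

P = 171, Y = 996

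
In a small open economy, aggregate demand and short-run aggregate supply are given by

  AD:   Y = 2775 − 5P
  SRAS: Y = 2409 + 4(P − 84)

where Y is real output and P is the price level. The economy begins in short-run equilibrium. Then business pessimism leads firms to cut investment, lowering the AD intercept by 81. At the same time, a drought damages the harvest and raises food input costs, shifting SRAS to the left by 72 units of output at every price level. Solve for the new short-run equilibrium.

After both shocks: AD is Y = 2694 − 5P and SRAS is Y = 2001 + 4P.
Setting them equal: 693 = 9P, so P = 77.
Y = 2694 − 5·77 = 2309.

P = 77, Y = 2309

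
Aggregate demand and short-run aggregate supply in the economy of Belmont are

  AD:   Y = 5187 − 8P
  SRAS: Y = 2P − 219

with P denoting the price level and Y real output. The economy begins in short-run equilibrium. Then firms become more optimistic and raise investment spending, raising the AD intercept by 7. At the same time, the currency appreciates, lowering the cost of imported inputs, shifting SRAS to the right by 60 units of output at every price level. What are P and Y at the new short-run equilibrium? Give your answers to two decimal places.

After both shocks: AD is Y = 5194 − 8P and SRAS is Y = 2P − 159.
Setting them equal: 5353 = 10P, so P = 535.30.
Substituting into AD, Y = 911.60.

P = 535.30, Y = 911.60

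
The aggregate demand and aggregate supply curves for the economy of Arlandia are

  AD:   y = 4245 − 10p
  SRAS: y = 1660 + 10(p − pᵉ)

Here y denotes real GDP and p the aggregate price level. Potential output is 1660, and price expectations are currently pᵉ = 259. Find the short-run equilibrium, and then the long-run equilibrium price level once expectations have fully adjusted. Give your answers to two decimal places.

Short run: p = 258.75, y = 1657.50. Long run: p = 258.50.

Short run: with pᵉ = 259, SRAS is y = 10p − 930. Setting AD = SRAS gives 5175 = 20p, so p = 258.75 and y = 4245 − 10p = 1657.50.
Output 1657.50 is below potential 1660, so over time expected prices fall and SRAS shifts right until y returns to 1660.
Long run: y = 1660 on the AD curve gives 1660 = 4245 − 10p, so p = 258.50.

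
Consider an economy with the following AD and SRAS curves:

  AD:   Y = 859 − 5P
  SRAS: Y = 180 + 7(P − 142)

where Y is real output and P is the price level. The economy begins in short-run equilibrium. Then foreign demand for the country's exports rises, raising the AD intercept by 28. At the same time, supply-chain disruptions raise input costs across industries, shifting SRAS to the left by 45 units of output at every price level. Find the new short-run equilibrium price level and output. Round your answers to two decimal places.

After both shocks: AD is Y = 887 − 5P and SRAS is Y = 7P − 859.
Setting them equal: 1746 = 12P, so P = 145.50.
Substituting into AD, Y = 159.50.

P = 145.50, Y = 159.50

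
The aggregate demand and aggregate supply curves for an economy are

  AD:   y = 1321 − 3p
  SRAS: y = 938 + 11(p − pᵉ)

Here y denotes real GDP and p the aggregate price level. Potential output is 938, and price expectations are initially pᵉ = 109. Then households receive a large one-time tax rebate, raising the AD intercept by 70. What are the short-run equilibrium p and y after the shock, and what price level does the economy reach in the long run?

AD shifts right: new AD is y = 1391 − 3p. With pᵉ = 109, SRAS is y = 11p − 261.
Short run: 1391 − 3p = 11p − 261 gives 1652 = 14p, so p = 118 and y = 1391 − 3·118 = 1037.
y = 1037 is above potential 938; expectations adjust and SRAS shifts left until y = 938.
Long run: on the new AD curve, 938 = 1391 − 3p gives p = 151.

Short run: p = 118, y = 1037. Long run: p = 151.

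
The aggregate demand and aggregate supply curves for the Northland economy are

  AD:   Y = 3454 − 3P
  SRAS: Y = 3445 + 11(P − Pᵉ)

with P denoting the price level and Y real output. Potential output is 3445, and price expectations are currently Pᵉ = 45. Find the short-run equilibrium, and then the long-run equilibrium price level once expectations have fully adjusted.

Short run: with Pᵉ = 45, SRAS is Y = 2950 + 11P. Setting AD = SRAS gives 504 = 14P, so P = 36 and Y = 3454 − 3·36 = 3346.
Output 3346 is below potential 3445, so over time expected prices fall and SRAS shifts right until Y returns to 3445.
Long run: Y = 3445 on the AD curve gives 3445 = 3454 − 3P, so P = 3.

Short run: P = 36, Y = 3346. Long run: P = 3.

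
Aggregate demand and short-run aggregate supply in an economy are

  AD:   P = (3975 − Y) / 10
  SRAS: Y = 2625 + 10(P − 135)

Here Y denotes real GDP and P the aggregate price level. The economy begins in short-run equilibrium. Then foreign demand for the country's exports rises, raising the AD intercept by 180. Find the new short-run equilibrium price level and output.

This is a positive demand shock: AD shifts right.
New AD: Y = 4155 − 10P.
SRAS can be written Y = 1275 + 10P.
Set AD = SRAS: 4155 − 10P = 1275 + 10P, so 2880 = 20P and P = 144.
Y = 4155 − 10·144 = 2715.

P = 144, Y = 2715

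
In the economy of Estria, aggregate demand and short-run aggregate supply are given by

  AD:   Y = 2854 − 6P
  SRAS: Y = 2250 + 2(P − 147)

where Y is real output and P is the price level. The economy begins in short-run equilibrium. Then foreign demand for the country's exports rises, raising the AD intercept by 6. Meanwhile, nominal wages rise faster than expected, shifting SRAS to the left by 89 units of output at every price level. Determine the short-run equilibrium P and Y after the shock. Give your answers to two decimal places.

After both shocks: AD is Y = 2860 − 6P and SRAS is Y = 1867 + 2P.
Setting them equal: 993 = 8P, so P = 124.13.
Substituting into AD, Y = 2115.25.

P = 124.13, Y = 2115.25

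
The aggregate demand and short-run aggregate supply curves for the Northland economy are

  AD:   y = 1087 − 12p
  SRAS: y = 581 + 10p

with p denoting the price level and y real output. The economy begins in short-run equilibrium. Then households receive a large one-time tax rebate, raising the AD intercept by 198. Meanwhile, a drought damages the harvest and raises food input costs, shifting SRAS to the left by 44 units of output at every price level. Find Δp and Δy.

Δp = +11, Δy = +66

After both shocks: AD is y = 1285 − 12p and SRAS is y = 537 + 10p.
Setting them equal: 748 = 22p, so p = 34.
y = 1285 − 12·34 = 877.
Initially p = 23, y = 811, so Δp = +11 and Δy = +66.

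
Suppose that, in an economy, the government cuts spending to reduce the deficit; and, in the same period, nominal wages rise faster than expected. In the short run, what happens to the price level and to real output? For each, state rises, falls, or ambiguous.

Price level: ambiguous; output: falls

The first event is a negative demand shock: AD shifts left, which by itself pushes P down and Y down.
The second is an adverse supply shock: SRAS shifts left, which by itself pushes P up and Y down.
The two shocks push P in opposite directions, so the effect on P is ambiguous. Both shocks push Y down, so Y falls.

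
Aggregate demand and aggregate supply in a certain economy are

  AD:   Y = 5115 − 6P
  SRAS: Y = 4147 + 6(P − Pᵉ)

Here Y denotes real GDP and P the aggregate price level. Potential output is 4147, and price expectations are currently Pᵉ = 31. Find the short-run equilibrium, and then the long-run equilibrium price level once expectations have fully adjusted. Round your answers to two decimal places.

Short run: with Pᵉ = 31, SRAS is Y = 3961 + 6P. Setting AD = SRAS gives 1154 = 12P, so P = 96.17 and Y = 5115 − 6P = 4538.00.
Output 4538.00 is above potential 4147, so over time expected prices rise and SRAS shifts left until Y returns to 4147.
Long run: Y = 4147 on the AD curve gives 4147 = 5115 − 6P, so P = 161.33.

Short run: P = 96.17, Y = 4538.00. Long run: P = 161.33.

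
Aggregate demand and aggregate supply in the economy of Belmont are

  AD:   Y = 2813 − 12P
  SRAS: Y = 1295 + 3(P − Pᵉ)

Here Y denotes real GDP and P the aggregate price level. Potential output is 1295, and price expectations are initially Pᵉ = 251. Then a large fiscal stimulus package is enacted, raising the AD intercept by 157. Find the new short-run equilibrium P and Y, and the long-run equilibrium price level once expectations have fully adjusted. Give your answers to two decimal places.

AD shifts right: new AD is Y = 2970 − 12P. With Pᵉ = 251, SRAS is Y = 542 + 3P.
Short run: 2970 − 12P = 542 + 3P gives 2428 = 15P, so P = 161.87 and Y = 2970 − 12P = 1027.60.
Y = 1027.60 is below potential 1295; expectations adjust and SRAS shifts right until Y = 1295.
Long run: on the new AD curve, 1295 = 2970 − 12P gives P = 139.58.

Short run: P = 161.87, Y = 1027.60. Long run: P = 139.58.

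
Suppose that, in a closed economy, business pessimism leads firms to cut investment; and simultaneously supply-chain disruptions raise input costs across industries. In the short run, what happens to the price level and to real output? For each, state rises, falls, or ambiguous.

Price level: ambiguous; output: falls

The first event is a negative demand shock: AD shifts left, which by itself pushes P down and Y down.
The second is an adverse supply shock: SRAS shifts left, which by itself pushes P up and Y down.
The two shocks push P in opposite directions, so the effect on P is ambiguous. Both shocks push Y down, so Y falls.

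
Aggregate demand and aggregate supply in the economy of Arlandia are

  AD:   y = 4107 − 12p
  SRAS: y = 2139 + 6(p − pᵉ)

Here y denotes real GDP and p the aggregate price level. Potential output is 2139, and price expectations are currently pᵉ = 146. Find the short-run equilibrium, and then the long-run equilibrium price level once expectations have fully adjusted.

Short run: with pᵉ = 146, SRAS is y = 1263 + 6p. Setting AD = SRAS gives 2844 = 18p, so p = 158 and y = 4107 − 12·158 = 2211.
Output 2211 is above potential 2139, so over time expected prices rise and SRAS shifts left until y returns to 2139.
Long run: y = 2139 on the AD curve gives 2139 = 4107 − 12p, so p = 164.

Short run: p = 158, y = 2211. Long run: p = 164.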